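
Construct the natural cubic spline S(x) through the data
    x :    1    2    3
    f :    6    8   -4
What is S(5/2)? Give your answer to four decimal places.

Let M_i = S''(x_i). Step sizes h_i = 1, 1; slopes of the chords Δ_i = (y_(i+1) - y_i)/h_i = 2, -12.
  1·M_0 + 4·M_1 + 1·M_2 = 6(Δ_1 - Δ_0) = -84
Natural end conditions: M_0 = M_2 = 0.
Solving the tridiagonal system: M_0 = 0, M_1 = -21, M_2 = 0.
On [2, 3], S(x) = 8 - 5·(x - 2) - 21/2·(x - 2)² + 7/2·(x - 2)³.
With (x - 2) = 1/2: S(5/2) = 53/16.

3.3125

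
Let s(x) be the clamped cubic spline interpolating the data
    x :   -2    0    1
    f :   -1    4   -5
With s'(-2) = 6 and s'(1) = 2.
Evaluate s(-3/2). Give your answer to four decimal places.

Let σ_i = s''(x_i). Step sizes h_i = 2, 1; slopes of the chords Δ_i = (y_(i+1) - y_i)/h_i = 5/2, -9.
  2·σ_0 + 6·σ_1 + 1·σ_2 = 6(Δ_1 - Δ_0) = -69
Clamped end conditions give two more equations: 2h_0·σ_0 + h_0·σ_1 = 6(Δ_0 - s'(-2)) = -21 and h_1·σ_1 + 2h_1·σ_2 = 6(s'(1) - Δ_1) = 66.
Solving the tridiagonal system: σ_0 = 59/12, σ_1 = -61/3, σ_2 = 259/6.
On [-2, 0], s(x) = -1 + 6·(x + 2) + 59/24·(x + 2)² - 101/48·(x + 2)³.
With (x + 2) = 1/2: s(-3/2) = 301/128.

2.3516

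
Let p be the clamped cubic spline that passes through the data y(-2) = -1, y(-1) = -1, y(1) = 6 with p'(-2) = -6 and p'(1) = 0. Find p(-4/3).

Write M_i for p''(x_i). With h_i = 1, 2 and divided differences Δ_i = 0, 7/2, the continuity of p' gives the tridiagonal system
  1·M_0 + 6·M_1 + 2·M_2 = 6(Δ_1 - Δ_0) = 21
Clamped end conditions give two more equations: 2h_0·M_0 + h_0·M_1 = 6(Δ_0 - p'(-2)) = 36 and h_1·M_1 + 2h_1·M_2 = 6(p'(1) - Δ_1) = -21.
Solving: M_0 = 33/2, M_1 = 3, M_2 = -27/4.
On [-2, -1], p(x) = -1 - 6·(x + 2) + 33/4·(x + 2)² - 9/4·(x + 2)³.
With (x + 2) = 2/3: p(-4/3) = -2.

-2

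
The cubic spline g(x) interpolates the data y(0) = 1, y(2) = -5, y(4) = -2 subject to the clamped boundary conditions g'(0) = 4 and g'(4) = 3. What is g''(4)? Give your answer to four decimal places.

-1.3750

Let M_i = g''(x_i). Step sizes h_i = 2, 2; slopes of the chords Δ_i = (y_(i+1) - y_i)/h_i = -3, 3/2.
  2·M_0 + 8·M_1 + 2·M_2 = 6(Δ_1 - Δ_0) = 27
Clamped end conditions give two more equations: 2h_0·M_0 + h_0·M_1 = 6(Δ_0 - g'(0)) = -42 and h_1·M_1 + 2h_1·M_2 = 6(g'(4) - Δ_1) = 9.
Solving the tridiagonal system: M_0 = -113/8, M_1 = 29/4, M_2 = -11/8.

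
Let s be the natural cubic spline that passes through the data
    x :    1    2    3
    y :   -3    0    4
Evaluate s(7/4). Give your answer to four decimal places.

-0.8320

Put M_i = s'' at the i-th knot. Here h = (1, 1) and Δ = (3, 4), so the interior equations h_(i-1)·M_(i-1) + 2(h_(i-1)+h_i)·M_i + h_i·M_(i+1) = 6(Δ_i − Δ_(i-1)) read
  1·M_0 + 4·M_1 + 1·M_2 = 6(Δ_1 - Δ_0) = 6
Natural end conditions: M_0 = M_2 = 0.
Solving the tridiagonal system: M_0 = 0, M_1 = 3/2, M_2 = 0.
On [1, 2], s(x) = -3 + 11/4·(x - 1) + 0·(x - 1)² + 1/4·(x - 1)³.
With (x - 1) = 3/4: s(7/4) = -213/256.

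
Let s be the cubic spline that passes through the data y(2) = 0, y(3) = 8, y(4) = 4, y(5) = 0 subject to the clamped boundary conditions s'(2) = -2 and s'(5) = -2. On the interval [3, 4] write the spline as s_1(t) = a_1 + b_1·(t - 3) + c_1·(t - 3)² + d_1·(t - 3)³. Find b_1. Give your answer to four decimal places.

With M_i denoting the second derivative at x_i, h_i = 1, 1, 1, and Δ_i = (y_(i+1) − y_i)/h_i = 8, -4, -4:
  1·M_0 + 4·M_1 + 1·M_2 = 6(Δ_1 - Δ_0) = -72
  1·M_1 + 4·M_2 + 1·M_3 = 6(Δ_2 - Δ_1) = 0
Clamped end conditions give two more equations: 2h_0·M_0 + h_0·M_1 = 6(Δ_0 - s'(2)) = 60 and h_2·M_2 + 2h_2·M_3 = 6(s'(5) - Δ_2) = 12.
Forward elimination and back-substitution give M_0 = 228/5, M_1 = -156/5, M_2 = 36/5, M_3 = 12/5.
On [3, 4], with s_1(t) = a_1 + b_1·(t - 3) + c_1·(t - 3)² + d_1·(t - 3)³: c_1 = M_1/2 = -78/5, d_1 = (M_2 - M_1)/(6h_1) = 32/5, b_1 = Δ_1 - h_1(2M_1 + M_2)/6 = 26/5.

5.2000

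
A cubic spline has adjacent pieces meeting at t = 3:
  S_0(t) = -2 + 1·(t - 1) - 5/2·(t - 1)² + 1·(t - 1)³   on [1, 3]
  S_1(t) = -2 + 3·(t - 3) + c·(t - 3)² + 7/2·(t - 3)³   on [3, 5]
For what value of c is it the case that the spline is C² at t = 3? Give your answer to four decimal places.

S_0''(t) = -5 + 6·(t - 1), so S_0''(3) = 7. On the right, S_1''(3) = 2c, so c = 7/2.

3.5000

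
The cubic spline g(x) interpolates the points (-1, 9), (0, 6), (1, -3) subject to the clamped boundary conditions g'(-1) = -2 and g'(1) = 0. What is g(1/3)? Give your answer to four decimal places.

Write σ_i for g''(x_i). With h_i = 1, 1 and divided differences Δ_i = -3, -9, the continuity of g' gives the tridiagonal system
  1·σ_0 + 4·σ_1 + 1·σ_2 = 6(Δ_1 - Δ_0) = -36
Clamped end conditions give two more equations: 2h_0·σ_0 + h_0·σ_1 = 6(Δ_0 - g'(-1)) = -6 and h_1·σ_1 + 2h_1·σ_2 = 6(g'(1) - Δ_1) = 54.
Solving: σ_0 = 7, σ_1 = -20, σ_2 = 37.
On [0, 1], g(x) = 6 - 17/2·x - 10·x² + 19/2·x³.
With x = 1/3: g(1/3) = 65/27.

2.4074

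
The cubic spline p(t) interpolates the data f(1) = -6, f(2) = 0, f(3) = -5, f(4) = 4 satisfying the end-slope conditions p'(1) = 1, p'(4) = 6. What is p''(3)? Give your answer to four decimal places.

Put σ_i = p'' at the i-th knot. Here h = (1, 1, 1) and Δ = (6, -5, 9), so the interior equations h_(i-1)·σ_(i-1) + 2(h_(i-1)+h_i)·σ_i + h_i·σ_(i+1) = 6(Δ_i − Δ_(i-1)) read
  1·σ_0 + 4·σ_1 + 1·σ_2 = 6(Δ_1 - Δ_0) = -66
  1·σ_1 + 4·σ_2 + 1·σ_3 = 6(Δ_2 - Δ_1) = 84
Clamped end conditions give two more equations: 2h_0·σ_0 + h_0·σ_1 = 6(Δ_0 - p'(1)) = 30 and h_2·σ_2 + 2h_2·σ_3 = 6(p'(4) - Δ_2) = -18.
Forward elimination and back-substitution give σ_0 = 476/15, σ_1 = -502/15, σ_2 = 542/15, σ_3 = -406/15.

36.1333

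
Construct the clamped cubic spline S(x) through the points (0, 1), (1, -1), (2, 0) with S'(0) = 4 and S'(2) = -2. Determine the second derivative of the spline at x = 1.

15

Put σ_i = S'' at the i-th knot. Here h = (1, 1) and Δ = (-2, 1), so the interior equations h_(i-1)·σ_(i-1) + 2(h_(i-1)+h_i)·σ_i + h_i·σ_(i+1) = 6(Δ_i − Δ_(i-1)) read
  1·σ_0 + 4·σ_1 + 1·σ_2 = 6(Δ_1 - Δ_0) = 18
Clamped end conditions give two more equations: 2h_0·σ_0 + h_0·σ_1 = 6(Δ_0 - S'(0)) = -36 and h_1·σ_1 + 2h_1·σ_2 = 6(S'(2) - Δ_1) = -18.
Solving: σ_0 = -51/2, σ_1 = 15, σ_2 = -33/2.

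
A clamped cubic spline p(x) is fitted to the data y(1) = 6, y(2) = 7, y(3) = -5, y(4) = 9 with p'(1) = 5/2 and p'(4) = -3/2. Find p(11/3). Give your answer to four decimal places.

Let M_i = p''(x_i). Step sizes h_i = 1, 1, 1; slopes of the chords Δ_i = (y_(i+1) - y_i)/h_i = 1, -12, 14.
  1·M_0 + 4·M_1 + 1·M_2 = 6(Δ_1 - Δ_0) = -78
  1·M_1 + 4·M_2 + 1·M_3 = 6(Δ_2 - Δ_1) = 156
Clamped end conditions give two more equations: 2h_0·M_0 + h_0·M_1 = 6(Δ_0 - p'(1)) = -9 and h_2·M_2 + 2h_2·M_3 = 6(p'(4) - Δ_2) = -93.
Hence M_0 = 239/15, M_1 = -613/15, M_2 = 1043/15, M_3 = -1219/15.
On [3, 4], p(x) = -5 + 131/30·(x - 3) + 1043/30·(x - 3)² - 377/15·(x - 3)³.
With (x - 3) = 2/3: p(11/3) = 2396/405.

5.9160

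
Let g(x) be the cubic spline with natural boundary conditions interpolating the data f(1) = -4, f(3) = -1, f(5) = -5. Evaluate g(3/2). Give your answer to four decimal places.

-2.8398

Put m_i = g'' at the i-th knot. Here h = (2, 2) and Δ = (3/2, -2), so the interior equations h_(i-1)·m_(i-1) + 2(h_(i-1)+h_i)·m_i + h_i·m_(i+1) = 6(Δ_i − Δ_(i-1)) read
  2·m_0 + 8·m_1 + 2·m_2 = 6(Δ_1 - Δ_0) = -21
Natural end conditions: m_0 = m_2 = 0.
Solving the tridiagonal system: m_0 = 0, m_1 = -21/8, m_2 = 0.
On [1, 3], g(x) = -4 + 19/8·(x - 1) + 0·(x - 1)² - 7/32·(x - 1)³.
With (x - 1) = 1/2: g(3/2) = -727/256.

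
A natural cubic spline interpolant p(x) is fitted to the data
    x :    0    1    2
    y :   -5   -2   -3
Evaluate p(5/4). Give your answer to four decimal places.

Write M_i for p''(x_i). With h_i = 1, 1 and divided differences Δ_i = 3, -1, the continuity of p' gives the tridiagonal system
  1·M_0 + 4·M_1 + 1·M_2 = 6(Δ_1 - Δ_0) = -24
Natural end conditions: M_0 = M_2 = 0.
Solving: M_0 = 0, M_1 = -6, M_2 = 0.
On [1, 2], p(x) = -2 + 1·(x - 1) - 3·(x - 1)² + 1·(x - 1)³.
With (x - 1) = 1/4: p(5/4) = -123/64.

-1.9219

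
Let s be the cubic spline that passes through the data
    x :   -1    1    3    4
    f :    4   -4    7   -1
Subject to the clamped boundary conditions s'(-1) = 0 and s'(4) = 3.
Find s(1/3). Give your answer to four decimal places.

Let σ_i = s''(x_i). Step sizes h_i = 2, 2, 1; slopes of the chords Δ_i = (y_(i+1) - y_i)/h_i = -4, 11/2, -8.
  2·σ_0 + 8·σ_1 + 2·σ_2 = 6(Δ_1 - Δ_0) = 57
  2·σ_1 + 6·σ_2 + 1·σ_3 = 6(Δ_2 - Δ_1) = -81
Clamped end conditions give two more equations: 2h_0·σ_0 + h_0·σ_1 = 6(Δ_0 - s'(-1)) = -24 and h_2·σ_2 + 2h_2·σ_3 = 6(s'(4) - Δ_2) = 66.
Solving: σ_0 = -681/46, σ_1 = 405/23, σ_2 = -624/23, σ_3 = 1071/23.
On [-1, 1], s(x) = 4 + 0·(x + 1) - 681/92·(x + 1)² + 497/184·(x + 1)³.
With (x + 1) = 4/3: s(1/3) = -1712/621.

-2.7568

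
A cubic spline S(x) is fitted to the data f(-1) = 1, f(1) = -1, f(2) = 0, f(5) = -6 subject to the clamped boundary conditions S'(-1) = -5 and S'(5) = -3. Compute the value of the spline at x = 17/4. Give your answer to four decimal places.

Put M_i = S'' at the i-th knot. Here h = (2, 1, 3) and Δ = (-1, 1, -2), so the interior equations h_(i-1)·M_(i-1) + 2(h_(i-1)+h_i)·M_i + h_i·M_(i+1) = 6(Δ_i − Δ_(i-1)) read
  2·M_0 + 6·M_1 + 1·M_2 = 6(Δ_1 - Δ_0) = 12
  1·M_1 + 8·M_2 + 3·M_3 = 6(Δ_2 - Δ_1) = -18
Clamped end conditions give two more equations: 2h_0·M_0 + h_0·M_1 = 6(Δ_0 - S'(-1)) = 24 and h_2·M_2 + 2h_2·M_3 = 6(S'(5) - Δ_2) = -6.
Solving: M_0 = 121/21, M_1 = 10/21, M_2 = -50/21, M_3 = 4/21.
On [2, 5], S(x) = 0 + 2/7·(x - 2) - 25/21·(x - 2)² + 1/7·(x - 2)³.
With (x - 2) = 9/4: S(17/4) = -1683/448.

-3.7567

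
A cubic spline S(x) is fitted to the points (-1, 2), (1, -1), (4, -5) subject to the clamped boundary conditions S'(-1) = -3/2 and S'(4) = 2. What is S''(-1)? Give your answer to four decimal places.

Write M_i for S''(x_i). With h_i = 2, 3 and divided differences Δ_i = -3/2, -4/3, the continuity of S' gives the tridiagonal system
  2·M_0 + 10·M_1 + 3·M_2 = 6(Δ_1 - Δ_0) = 1
Clamped end conditions give two more equations: 2h_0·M_0 + h_0·M_1 = 6(Δ_0 - S'(-1)) = 0 and h_1·M_1 + 2h_1·M_2 = 6(S'(4) - Δ_1) = 20.
Forward elimination and back-substitution give M_0 = 3/5, M_1 = -6/5, M_2 = 59/15.

0.6000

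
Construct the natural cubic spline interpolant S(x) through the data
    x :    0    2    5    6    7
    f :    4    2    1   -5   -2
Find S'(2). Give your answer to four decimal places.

0.6886

Put σ_i = S'' at the i-th knot. Here h = (2, 3, 1, 1) and Δ = (-1, -1/3, -6, 3), so the interior equations h_(i-1)·σ_(i-1) + 2(h_(i-1)+h_i)·σ_i + h_i·σ_(i+1) = 6(Δ_i − Δ_(i-1)) read
  2·σ_0 + 10·σ_1 + 3·σ_2 = 6(Δ_1 - Δ_0) = 4
  3·σ_1 + 8·σ_2 + 1·σ_3 = 6(Δ_2 - Δ_1) = -34
  1·σ_2 + 4·σ_3 + 1·σ_4 = 6(Δ_3 - Δ_2) = 54
Natural end conditions: σ_0 = σ_4 = 0.
Solving: σ_0 = 0, σ_1 = 347/137, σ_2 = -974/137, σ_3 = 2093/137, σ_4 = 0.
On [2, 5], S'(x) = b_1 + 2c_1·(x - 2) + 3d_1·(x - 2)² with b_1 = Δ_1 - h_1(2σ_1 + σ_2)/6 = 283/411, c_1 = σ_1/2 = 347/274, d_1 = (σ_2 - σ_1)/(6h_1) = -1321/2466. So S'(2) = 283/411.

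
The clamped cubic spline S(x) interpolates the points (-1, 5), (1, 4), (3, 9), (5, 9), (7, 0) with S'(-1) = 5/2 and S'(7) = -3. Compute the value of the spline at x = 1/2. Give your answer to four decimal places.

Let M_i = S''(x_i). Step sizes h_i = 2, 2, 2, 2; slopes of the chords Δ_i = (y_(i+1) - y_i)/h_i = -1/2, 5/2, 0, -9/2.
  2·M_0 + 8·M_1 + 2·M_2 = 6(Δ_1 - Δ_0) = 18
  2·M_1 + 8·M_2 + 2·M_3 = 6(Δ_2 - Δ_1) = -15
  2·M_2 + 8·M_3 + 2·M_4 = 6(Δ_3 - Δ_2) = -27
Clamped end conditions give two more equations: 2h_0·M_0 + h_0·M_1 = 6(Δ_0 - S'(-1)) = -18 and h_3·M_3 + 2h_3·M_4 = 6(S'(7) - Δ_3) = 9.
Forward elimination and back-substitution give M_0 = -47/7, M_1 = 31/7, M_2 = -2, M_3 = -55/14, M_4 = 59/14.
On [-1, 1], S(x) = 5 + 5/2·(x + 1) - 47/14·(x + 1)² + 13/14·(x + 1)³.
With (x + 1) = 3/2: S(1/2) = 485/112.

4.3304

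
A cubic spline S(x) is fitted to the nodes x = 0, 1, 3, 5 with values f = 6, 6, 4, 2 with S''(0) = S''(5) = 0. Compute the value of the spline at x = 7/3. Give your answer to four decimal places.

Write m_i for S''(x_i). With h_i = 1, 2, 2 and divided differences Δ_i = 0, -1, -1, the continuity of S' gives the tridiagonal system
  1·m_0 + 6·m_1 + 2·m_2 = 6(Δ_1 - Δ_0) = -6
  2·m_1 + 8·m_2 + 2·m_3 = 6(Δ_2 - Δ_1) = 0
Natural end conditions: m_0 = m_3 = 0.
Forward elimination and back-substitution give m_0 = 0, m_1 = -12/11, m_2 = 3/11, m_3 = 0.
On [1, 3], S(x) = 6 - 4/11·(x - 1) - 6/11·(x - 1)² + 5/44·(x - 1)³.
With (x - 1) = 4/3: S(7/3) = 130/27.

4.8148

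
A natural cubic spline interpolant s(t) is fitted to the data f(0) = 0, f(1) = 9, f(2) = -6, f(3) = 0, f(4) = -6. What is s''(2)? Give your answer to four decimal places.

Write m_i for s''(x_i). With h_i = 1, 1, 1, 1 and divided differences Δ_i = 9, -15, 6, -6, the continuity of s' gives the tridiagonal system
  1·m_0 + 4·m_1 + 1·m_2 = 6(Δ_1 - Δ_0) = -144
  1·m_1 + 4·m_2 + 1·m_3 = 6(Δ_2 - Δ_1) = 126
  1·m_2 + 4·m_3 + 1·m_4 = 6(Δ_3 - Δ_2) = -72
Natural end conditions: m_0 = m_4 = 0.
Forward elimination and back-substitution give m_0 = 0, m_1 = -342/7, m_2 = 360/7, m_3 = -216/7, m_4 = 0.

51.4286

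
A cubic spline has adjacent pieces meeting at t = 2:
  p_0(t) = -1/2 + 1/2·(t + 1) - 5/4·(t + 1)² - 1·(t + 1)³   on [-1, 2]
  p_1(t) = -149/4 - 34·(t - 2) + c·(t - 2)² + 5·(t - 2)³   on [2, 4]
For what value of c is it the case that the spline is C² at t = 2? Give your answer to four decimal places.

-10.2500

p_0''(t) = -5/2 - 6·(t + 1), so p_0''(2) = -41/2. On the right, p_1''(2) = 2c, so c = -41/4.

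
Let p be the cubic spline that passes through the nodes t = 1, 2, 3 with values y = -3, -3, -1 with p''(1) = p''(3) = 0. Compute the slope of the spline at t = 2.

Let m_i = p''(x_i). Step sizes h_i = 1, 1; slopes of the chords Δ_i = (y_(i+1) - y_i)/h_i = 0, 2.
  1·m_0 + 4·m_1 + 1·m_2 = 6(Δ_1 - Δ_0) = 12
Natural end conditions: m_0 = m_2 = 0.
Solving: m_0 = 0, m_1 = 3, m_2 = 0.
On [2, 3], p'(t) = b_1 + 2c_1·(t - 2) + 3d_1·(t - 2)² with b_1 = Δ_1 - h_1(2m_1 + m_2)/6 = 1, c_1 = m_1/2 = 3/2, d_1 = (m_2 - m_1)/(6h_1) = -1/2. So p'(2) = 1.

1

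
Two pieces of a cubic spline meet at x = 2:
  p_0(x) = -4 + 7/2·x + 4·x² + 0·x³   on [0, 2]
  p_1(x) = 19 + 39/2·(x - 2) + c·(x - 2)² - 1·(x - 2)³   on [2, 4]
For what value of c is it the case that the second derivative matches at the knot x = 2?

4

p_0''(x) = 8 + 0·x, so p_0''(2) = 8. On the right, p_1''(2) = 2c, so c = 4.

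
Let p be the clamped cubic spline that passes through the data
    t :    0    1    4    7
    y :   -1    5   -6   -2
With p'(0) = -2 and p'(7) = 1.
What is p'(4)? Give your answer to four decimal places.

-3.6452

Put σ_i = p'' at the i-th knot. Here h = (1, 3, 3) and Δ = (6, -11/3, 4/3), so the interior equations h_(i-1)·σ_(i-1) + 2(h_(i-1)+h_i)·σ_i + h_i·σ_(i+1) = 6(Δ_i − Δ_(i-1)) read
  1·σ_0 + 8·σ_1 + 3·σ_2 = 6(Δ_1 - Δ_0) = -58
  3·σ_1 + 12·σ_2 + 3·σ_3 = 6(Δ_2 - Δ_1) = 30
Clamped end conditions give two more equations: 2h_0·σ_0 + h_0·σ_1 = 6(Δ_0 - p'(0)) = 48 and h_2·σ_2 + 2h_2·σ_3 = 6(p'(7) - Δ_2) = -2.
Solving: σ_0 = 956/31, σ_1 = -424/31, σ_2 = 638/93, σ_3 = -350/93.
On [4, 7], p'(t) = b_2 + 2c_2·(t - 4) + 3d_2·(t - 4)² with b_2 = Δ_2 - h_2(2σ_2 + σ_3)/6 = -113/31, c_2 = σ_2/2 = 319/93, d_2 = (σ_3 - σ_2)/(6h_2) = -494/837. So p'(4) = -113/31.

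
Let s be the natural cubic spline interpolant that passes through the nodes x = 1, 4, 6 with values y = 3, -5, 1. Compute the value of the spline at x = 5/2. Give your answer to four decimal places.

-2.9125

Let σ_i = s''(x_i). Step sizes h_i = 3, 2; slopes of the chords Δ_i = (y_(i+1) - y_i)/h_i = -8/3, 3.
  3·σ_0 + 10·σ_1 + 2·σ_2 = 6(Δ_1 - Δ_0) = 34
Natural end conditions: σ_0 = σ_2 = 0.
Hence σ_0 = 0, σ_1 = 17/5, σ_2 = 0.
On [1, 4], s(x) = 3 - 131/30·(x - 1) + 0·(x - 1)² + 17/90·(x - 1)³.
With (x - 1) = 3/2: s(5/2) = -233/80.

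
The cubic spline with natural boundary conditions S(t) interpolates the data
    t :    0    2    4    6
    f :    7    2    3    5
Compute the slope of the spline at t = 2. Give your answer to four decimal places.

With M_i denoting the second derivative at x_i, h_i = 2, 2, 2, and Δ_i = (y_(i+1) − y_i)/h_i = -5/2, 1/2, 1:
  2·M_0 + 8·M_1 + 2·M_2 = 6(Δ_1 - Δ_0) = 18
  2·M_1 + 8·M_2 + 2·M_3 = 6(Δ_2 - Δ_1) = 3
Natural end conditions: M_0 = M_3 = 0.
Forward elimination and back-substitution give M_0 = 0, M_1 = 23/10, M_2 = -1/5, M_3 = 0.
On [2, 4], S'(t) = b_1 + 2c_1·(t - 2) + 3d_1·(t - 2)² with b_1 = Δ_1 - h_1(2M_1 + M_2)/6 = -29/30, c_1 = M_1/2 = 23/20, d_1 = (M_2 - M_1)/(6h_1) = -5/24. So S'(2) = -29/30.

-0.9667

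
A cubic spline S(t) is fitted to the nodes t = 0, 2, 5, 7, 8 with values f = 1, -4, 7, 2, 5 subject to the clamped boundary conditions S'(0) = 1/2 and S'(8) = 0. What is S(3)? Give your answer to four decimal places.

-1.0541

Let m_i = S''(x_i). Step sizes h_i = 2, 3, 2, 1; slopes of the chords Δ_i = (y_(i+1) - y_i)/h_i = -5/2, 11/3, -5/2, 3.
  2·m_0 + 10·m_1 + 3·m_2 = 6(Δ_1 - Δ_0) = 37
  3·m_1 + 10·m_2 + 2·m_3 = 6(Δ_2 - Δ_1) = -37
  2·m_2 + 6·m_3 + 1·m_4 = 6(Δ_3 - Δ_2) = 33
Clamped end conditions give two more equations: 2h_0·m_0 + h_0·m_1 = 6(Δ_0 - S'(0)) = -18 and h_3·m_3 + 2h_3·m_4 = 6(S'(8) - Δ_3) = -18.
Solving: m_0 = -766/91, m_1 = 713/91, m_2 = -2231/273, m_3 = 2896/273, m_4 = -3905/273.
On [2, 5], S(t) = -4 - 15/182·(t - 2) + 713/182·(t - 2)² - 2185/2457·(t - 2)³.
With (t - 2) = 1: S(3) = -370/351.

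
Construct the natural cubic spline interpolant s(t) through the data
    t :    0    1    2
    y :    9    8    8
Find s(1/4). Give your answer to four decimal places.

Let m_i = s''(x_i). Step sizes h_i = 1, 1; slopes of the chords Δ_i = (y_(i+1) - y_i)/h_i = -1, 0.
  1·m_0 + 4·m_1 + 1·m_2 = 6(Δ_1 - Δ_0) = 6
Natural end conditions: m_0 = m_2 = 0.
Hence m_0 = 0, m_1 = 3/2, m_2 = 0.
On [0, 1], s(t) = 9 - 5/4·t + 0·t² + 1/4·t³.
With t = 1/4: s(1/4) = 2225/256.

8.6914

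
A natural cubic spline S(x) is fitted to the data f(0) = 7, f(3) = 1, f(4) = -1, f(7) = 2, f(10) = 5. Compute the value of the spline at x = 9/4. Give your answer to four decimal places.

2.6554

Put σ_i = S'' at the i-th knot. Here h = (3, 1, 3, 3) and Δ = (-2, -2, 1, 1), so the interior equations h_(i-1)·σ_(i-1) + 2(h_(i-1)+h_i)·σ_i + h_i·σ_(i+1) = 6(Δ_i − Δ_(i-1)) read
  3·σ_0 + 8·σ_1 + 1·σ_2 = 6(Δ_1 - Δ_0) = 0
  1·σ_1 + 8·σ_2 + 3·σ_3 = 6(Δ_2 - Δ_1) = 18
  3·σ_2 + 12·σ_3 + 3·σ_4 = 6(Δ_3 - Δ_2) = 0
Natural end conditions: σ_0 = σ_4 = 0.
Forward elimination and back-substitution give σ_0 = 0, σ_1 = -6/19, σ_2 = 48/19, σ_3 = -12/19, σ_4 = 0.
On [0, 3], S(x) = 7 - 35/19·x + 0·x² - 1/57·x³.
With x = 9/4: S(9/4) = 3229/1216.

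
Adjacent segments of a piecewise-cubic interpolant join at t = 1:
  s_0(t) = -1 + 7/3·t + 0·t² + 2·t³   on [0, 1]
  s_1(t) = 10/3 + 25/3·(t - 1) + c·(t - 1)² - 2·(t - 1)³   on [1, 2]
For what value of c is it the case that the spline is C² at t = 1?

6

s_0''(t) = 0 + 12·t, so s_0''(1) = 12. On the right, s_1''(1) = 2c, so c = 6.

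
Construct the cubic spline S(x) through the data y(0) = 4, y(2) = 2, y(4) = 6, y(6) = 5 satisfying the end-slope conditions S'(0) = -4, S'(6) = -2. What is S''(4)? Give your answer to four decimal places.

-2.0333

Put M_i = S'' at the i-th knot. Here h = (2, 2, 2) and Δ = (-1, 2, -1/2), so the interior equations h_(i-1)·M_(i-1) + 2(h_(i-1)+h_i)·M_i + h_i·M_(i+1) = 6(Δ_i − Δ_(i-1)) read
  2·M_0 + 8·M_1 + 2·M_2 = 6(Δ_1 - Δ_0) = 18
  2·M_1 + 8·M_2 + 2·M_3 = 6(Δ_2 - Δ_1) = -15
Clamped end conditions give two more equations: 2h_0·M_0 + h_0·M_1 = 6(Δ_0 - S'(0)) = 18 and h_2·M_2 + 2h_2·M_3 = 6(S'(6) - Δ_2) = -9.
Solving: M_0 = 107/30, M_1 = 28/15, M_2 = -61/30, M_3 = -37/30.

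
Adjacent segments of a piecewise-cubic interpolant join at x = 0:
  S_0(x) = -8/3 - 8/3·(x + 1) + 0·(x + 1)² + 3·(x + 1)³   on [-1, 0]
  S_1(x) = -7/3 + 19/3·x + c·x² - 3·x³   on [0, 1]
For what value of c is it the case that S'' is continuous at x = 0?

9

S_0''(x) = 0 + 18·(x + 1), so S_0''(0) = 18. On the right, S_1''(0) = 2c, so c = 9.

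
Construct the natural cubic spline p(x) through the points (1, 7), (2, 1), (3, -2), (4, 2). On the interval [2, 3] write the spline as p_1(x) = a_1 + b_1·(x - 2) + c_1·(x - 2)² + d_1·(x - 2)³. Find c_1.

1

Write M_i for p''(x_i). With h_i = 1, 1, 1 and divided differences Δ_i = -6, -3, 4, the continuity of p' gives the tridiagonal system
  1·M_0 + 4·M_1 + 1·M_2 = 6(Δ_1 - Δ_0) = 18
  1·M_1 + 4·M_2 + 1·M_3 = 6(Δ_2 - Δ_1) = 42
Natural end conditions: M_0 = M_3 = 0.
Solving the tridiagonal system: M_0 = 0, M_1 = 2, M_2 = 10, M_3 = 0.
On [2, 3], with p_1(x) = a_1 + b_1·(x - 2) + c_1·(x - 2)² + d_1·(x - 2)³: c_1 = M_1/2 = 1, d_1 = (M_2 - M_1)/(6h_1) = 4/3, b_1 = Δ_1 - h_1(2M_1 + M_2)/6 = -16/3.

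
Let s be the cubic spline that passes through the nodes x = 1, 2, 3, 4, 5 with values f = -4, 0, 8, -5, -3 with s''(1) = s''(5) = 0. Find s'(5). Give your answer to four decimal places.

7.5893

Put M_i = s'' at the i-th knot. Here h = (1, 1, 1, 1) and Δ = (4, 8, -13, 2), so the interior equations h_(i-1)·M_(i-1) + 2(h_(i-1)+h_i)·M_i + h_i·M_(i+1) = 6(Δ_i − Δ_(i-1)) read
  1·M_0 + 4·M_1 + 1·M_2 = 6(Δ_1 - Δ_0) = 24
  1·M_1 + 4·M_2 + 1·M_3 = 6(Δ_2 - Δ_1) = -126
  1·M_2 + 4·M_3 + 1·M_4 = 6(Δ_3 - Δ_2) = 90
Natural end conditions: M_0 = M_4 = 0.
Solving: M_0 = 0, M_1 = 477/28, M_2 = -309/7, M_3 = 939/28, M_4 = 0.
On [4, 5], s'(x) = b_3 + 2c_3·(x - 4) + 3d_3·(x - 4)² with b_3 = Δ_3 - h_3(2M_3 + M_4)/6 = -257/28, c_3 = M_3/2 = 939/56, d_3 = (M_4 - M_3)/(6h_3) = -313/56. So s'(5) = 425/56.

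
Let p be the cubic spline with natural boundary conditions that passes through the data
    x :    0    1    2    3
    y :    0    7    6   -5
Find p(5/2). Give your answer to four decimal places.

1.3000

Put M_i = p'' at the i-th knot. Here h = (1, 1, 1) and Δ = (7, -1, -11), so the interior equations h_(i-1)·M_(i-1) + 2(h_(i-1)+h_i)·M_i + h_i·M_(i+1) = 6(Δ_i − Δ_(i-1)) read
  1·M_0 + 4·M_1 + 1·M_2 = 6(Δ_1 - Δ_0) = -48
  1·M_1 + 4·M_2 + 1·M_3 = 6(Δ_2 - Δ_1) = -60
Natural end conditions: M_0 = M_3 = 0.
Hence M_0 = 0, M_1 = -44/5, M_2 = -64/5, M_3 = 0.
On [2, 3], p(x) = 6 - 101/15·(x - 2) - 32/5·(x - 2)² + 32/15·(x - 2)³.
With (x - 2) = 1/2: p(5/2) = 13/10.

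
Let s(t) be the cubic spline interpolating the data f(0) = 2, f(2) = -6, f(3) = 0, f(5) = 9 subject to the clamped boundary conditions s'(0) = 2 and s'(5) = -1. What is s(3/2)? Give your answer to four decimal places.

Let M_i = s''(x_i). Step sizes h_i = 2, 1, 2; slopes of the chords Δ_i = (y_(i+1) - y_i)/h_i = -4, 6, 9/2.
  2·M_0 + 6·M_1 + 1·M_2 = 6(Δ_1 - Δ_0) = 60
  1·M_1 + 6·M_2 + 2·M_3 = 6(Δ_2 - Δ_1) = -9
Clamped end conditions give two more equations: 2h_0·M_0 + h_0·M_1 = 6(Δ_0 - s'(0)) = -36 and h_2·M_2 + 2h_2·M_3 = 6(s'(5) - Δ_2) = -33.
Hence M_0 = -543/32, M_1 = 255/16, M_2 = -27/16, M_3 = -237/32.
On [0, 2], s(t) = 2 + 2·t - 543/64·t² + 351/128·t³.
With t = 3/2: s(3/2) = -4951/1024.

-4.8350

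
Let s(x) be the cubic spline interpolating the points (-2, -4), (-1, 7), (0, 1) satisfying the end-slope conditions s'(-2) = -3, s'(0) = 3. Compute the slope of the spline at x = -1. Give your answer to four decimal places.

Write M_i for s''(x_i). With h_i = 1, 1 and divided differences Δ_i = 11, -6, the continuity of s' gives the tridiagonal system
  1·M_0 + 4·M_1 + 1·M_2 = 6(Δ_1 - Δ_0) = -102
Clamped end conditions give two more equations: 2h_0·M_0 + h_0·M_1 = 6(Δ_0 - s'(-2)) = 84 and h_1·M_1 + 2h_1·M_2 = 6(s'(0) - Δ_1) = 54.
Solving: M_0 = 141/2, M_1 = -57, M_2 = 111/2.
On [-1, 0], s'(x) = b_1 + 2c_1·(x + 1) + 3d_1·(x + 1)² with b_1 = Δ_1 - h_1(2M_1 + M_2)/6 = 15/4, c_1 = M_1/2 = -57/2, d_1 = (M_2 - M_1)/(6h_1) = 75/4. So s'(-1) = 15/4.

3.7500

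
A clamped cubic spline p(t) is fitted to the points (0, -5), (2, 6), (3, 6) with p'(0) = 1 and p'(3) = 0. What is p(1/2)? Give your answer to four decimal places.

With M_i denoting the second derivative at x_i, h_i = 2, 1, and Δ_i = (y_(i+1) − y_i)/h_i = 11/2, 0:
  2·M_0 + 6·M_1 + 1·M_2 = 6(Δ_1 - Δ_0) = -33
Clamped end conditions give two more equations: 2h_0·M_0 + h_0·M_1 = 6(Δ_0 - p'(0)) = 27 and h_1·M_1 + 2h_1·M_2 = 6(p'(3) - Δ_1) = 0.
Hence M_0 = 143/12, M_1 = -31/3, M_2 = 31/6.
On [0, 2], p(t) = -5 + 1·t + 143/24·t² - 89/48·t³.
With t = 1/2: p(1/2) = -415/128.

-3.2422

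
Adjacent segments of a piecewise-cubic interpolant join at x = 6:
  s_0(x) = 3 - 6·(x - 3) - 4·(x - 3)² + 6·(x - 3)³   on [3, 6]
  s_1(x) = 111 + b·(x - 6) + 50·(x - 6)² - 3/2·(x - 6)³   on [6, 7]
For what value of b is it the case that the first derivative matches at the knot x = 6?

s_0'(x) = -6 - 8·(x - 3) + 18·(x - 3)², so s_0'(6) = 132. On the right, s_1'(6) = b, so b = 132.

132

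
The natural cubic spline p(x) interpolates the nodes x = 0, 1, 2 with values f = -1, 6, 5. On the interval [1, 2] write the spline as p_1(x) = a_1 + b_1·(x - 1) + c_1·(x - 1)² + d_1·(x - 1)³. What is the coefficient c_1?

-6

With σ_i denoting the second derivative at x_i, h_i = 1, 1, and Δ_i = (y_(i+1) − y_i)/h_i = 7, -1:
  1·σ_0 + 4·σ_1 + 1·σ_2 = 6(Δ_1 - Δ_0) = -48
Natural end conditions: σ_0 = σ_2 = 0.
Solving the tridiagonal system: σ_0 = 0, σ_1 = -12, σ_2 = 0.
On [1, 2], with p_1(x) = a_1 + b_1·(x - 1) + c_1·(x - 1)² + d_1·(x - 1)³: c_1 = σ_1/2 = -6, d_1 = (σ_2 - σ_1)/(6h_1) = 2, b_1 = Δ_1 - h_1(2σ_1 + σ_2)/6 = 3.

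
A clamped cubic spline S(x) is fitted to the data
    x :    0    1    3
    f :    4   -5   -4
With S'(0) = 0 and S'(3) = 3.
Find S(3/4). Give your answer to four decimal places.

-2.2930

Put σ_i = S'' at the i-th knot. Here h = (1, 2) and Δ = (-9, 1/2), so the interior equations h_(i-1)·σ_(i-1) + 2(h_(i-1)+h_i)·σ_i + h_i·σ_(i+1) = 6(Δ_i − Δ_(i-1)) read
  1·σ_0 + 6·σ_1 + 2·σ_2 = 6(Δ_1 - Δ_0) = 57
Clamped end conditions give two more equations: 2h_0·σ_0 + h_0·σ_1 = 6(Δ_0 - S'(0)) = -54 and h_1·σ_1 + 2h_1·σ_2 = 6(S'(3) - Δ_1) = 15.
Solving: σ_0 = -71/2, σ_1 = 17, σ_2 = -19/4.
On [0, 1], S(x) = 4 + 0·x - 71/4·x² + 35/4·x³.
With x = 3/4: S(3/4) = -587/256.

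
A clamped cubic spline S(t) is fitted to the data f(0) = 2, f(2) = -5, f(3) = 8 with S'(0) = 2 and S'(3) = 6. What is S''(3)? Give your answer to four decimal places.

-36.1667

Write m_i for S''(x_i). With h_i = 2, 1 and divided differences Δ_i = -7/2, 13, the continuity of S' gives the tridiagonal system
  2·m_0 + 6·m_1 + 1·m_2 = 6(Δ_1 - Δ_0) = 99
Clamped end conditions give two more equations: 2h_0·m_0 + h_0·m_1 = 6(Δ_0 - S'(0)) = -33 and h_1·m_1 + 2h_1·m_2 = 6(S'(3) - Δ_1) = -42.
Solving: m_0 = -281/12, m_1 = 91/3, m_2 = -217/6.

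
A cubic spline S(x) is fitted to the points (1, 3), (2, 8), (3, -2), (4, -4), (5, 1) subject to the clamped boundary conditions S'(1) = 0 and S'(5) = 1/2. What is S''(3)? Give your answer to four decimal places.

Let σ_i = S''(x_i). Step sizes h_i = 1, 1, 1, 1; slopes of the chords Δ_i = (y_(i+1) - y_i)/h_i = 5, -10, -2, 5.
  1·σ_0 + 4·σ_1 + 1·σ_2 = 6(Δ_1 - Δ_0) = -90
  1·σ_1 + 4·σ_2 + 1·σ_3 = 6(Δ_2 - Δ_1) = 48
  1·σ_2 + 4·σ_3 + 1·σ_4 = 6(Δ_3 - Δ_2) = 42
Clamped end conditions give two more equations: 2h_0·σ_0 + h_0·σ_1 = 6(Δ_0 - S'(1)) = 30 and h_3·σ_3 + 2h_3·σ_4 = 6(S'(5) - Δ_3) = -27.
Solving: σ_0 = 1825/56, σ_1 = -985/28, σ_2 = 145/8, σ_3 = 299/28, σ_4 = -1055/56.

18.1250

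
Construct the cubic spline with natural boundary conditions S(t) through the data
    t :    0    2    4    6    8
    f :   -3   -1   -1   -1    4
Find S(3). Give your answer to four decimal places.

Write σ_i for S''(x_i). With h_i = 2, 2, 2, 2 and divided differences Δ_i = 1, 0, 0, 5/2, the continuity of S' gives the tridiagonal system
  2·σ_0 + 8·σ_1 + 2·σ_2 = 6(Δ_1 - Δ_0) = -6
  2·σ_1 + 8·σ_2 + 2·σ_3 = 6(Δ_2 - Δ_1) = 0
  2·σ_2 + 8·σ_3 + 2·σ_4 = 6(Δ_3 - Δ_2) = 15
Natural end conditions: σ_0 = σ_4 = 0.
Solving the tridiagonal system: σ_0 = 0, σ_1 = -75/112, σ_2 = -9/28, σ_3 = 219/112, σ_4 = 0.
On [2, 4], S(t) = -1 + 31/56·(t - 2) - 75/224·(t - 2)² + 13/448·(t - 2)³.
With (t - 2) = 1: S(3) = -337/448.

-0.7522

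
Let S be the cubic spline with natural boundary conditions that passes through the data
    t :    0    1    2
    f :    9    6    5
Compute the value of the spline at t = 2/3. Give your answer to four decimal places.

Put M_i = S'' at the i-th knot. Here h = (1, 1) and Δ = (-3, -1), so the interior equations h_(i-1)·M_(i-1) + 2(h_(i-1)+h_i)·M_i + h_i·M_(i+1) = 6(Δ_i − Δ_(i-1)) read
  1·M_0 + 4·M_1 + 1·M_2 = 6(Δ_1 - Δ_0) = 12
Natural end conditions: M_0 = M_2 = 0.
Forward elimination and back-substitution give M_0 = 0, M_1 = 3, M_2 = 0.
On [0, 1], S(t) = 9 - 7/2·t + 0·t² + 1/2·t³.
With t = 2/3: S(2/3) = 184/27.

6.8148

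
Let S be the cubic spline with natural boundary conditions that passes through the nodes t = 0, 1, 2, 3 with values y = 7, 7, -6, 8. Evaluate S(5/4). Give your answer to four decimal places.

3.5875

Put m_i = S'' at the i-th knot. Here h = (1, 1, 1) and Δ = (0, -13, 14), so the interior equations h_(i-1)·m_(i-1) + 2(h_(i-1)+h_i)·m_i + h_i·m_(i+1) = 6(Δ_i − Δ_(i-1)) read
  1·m_0 + 4·m_1 + 1·m_2 = 6(Δ_1 - Δ_0) = -78
  1·m_1 + 4·m_2 + 1·m_3 = 6(Δ_2 - Δ_1) = 162
Natural end conditions: m_0 = m_3 = 0.
Solving the tridiagonal system: m_0 = 0, m_1 = -158/5, m_2 = 242/5, m_3 = 0.
On [1, 2], S(t) = 7 - 158/15·(t - 1) - 79/5·(t - 1)² + 40/3·(t - 1)³.
With (t - 1) = 1/4: S(5/4) = 287/80.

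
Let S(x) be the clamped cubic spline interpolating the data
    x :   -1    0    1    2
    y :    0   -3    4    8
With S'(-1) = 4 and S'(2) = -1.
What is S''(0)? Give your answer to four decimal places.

Write m_i for S''(x_i). With h_i = 1, 1, 1 and divided differences Δ_i = -3, 7, 4, the continuity of S' gives the tridiagonal system
  1·m_0 + 4·m_1 + 1·m_2 = 6(Δ_1 - Δ_0) = 60
  1·m_1 + 4·m_2 + 1·m_3 = 6(Δ_2 - Δ_1) = -18
Clamped end conditions give two more equations: 2h_0·m_0 + h_0·m_1 = 6(Δ_0 - S'(-1)) = -42 and h_2·m_2 + 2h_2·m_3 = 6(S'(2) - Δ_2) = -30.
Solving: m_0 = -506/15, m_1 = 382/15, m_2 = -122/15, m_3 = -164/15.

25.4667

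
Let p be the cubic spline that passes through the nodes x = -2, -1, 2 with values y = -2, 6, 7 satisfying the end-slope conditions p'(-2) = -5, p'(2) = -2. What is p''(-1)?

Write M_i for p''(x_i). With h_i = 1, 3 and divided differences Δ_i = 8, 1/3, the continuity of p' gives the tridiagonal system
  1·M_0 + 8·M_1 + 3·M_2 = 6(Δ_1 - Δ_0) = -46
Clamped end conditions give two more equations: 2h_0·M_0 + h_0·M_1 = 6(Δ_0 - p'(-2)) = 78 and h_1·M_1 + 2h_1·M_2 = 6(p'(2) - Δ_1) = -14.
Solving: M_0 = 91/2, M_1 = -13, M_2 = 25/6.

-13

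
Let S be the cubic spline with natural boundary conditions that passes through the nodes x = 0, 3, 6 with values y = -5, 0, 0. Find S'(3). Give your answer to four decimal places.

Let m_i = S''(x_i). Step sizes h_i = 3, 3; slopes of the chords Δ_i = (y_(i+1) - y_i)/h_i = 5/3, 0.
  3·m_0 + 12·m_1 + 3·m_2 = 6(Δ_1 - Δ_0) = -10
Natural end conditions: m_0 = m_2 = 0.
Hence m_0 = 0, m_1 = -5/6, m_2 = 0.
On [3, 6], S'(x) = b_1 + 2c_1·(x - 3) + 3d_1·(x - 3)² with b_1 = Δ_1 - h_1(2m_1 + m_2)/6 = 5/6, c_1 = m_1/2 = -5/12, d_1 = (m_2 - m_1)/(6h_1) = 5/108. So S'(3) = 5/6.

0.8333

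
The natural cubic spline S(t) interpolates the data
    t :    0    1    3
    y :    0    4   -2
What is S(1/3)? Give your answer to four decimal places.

1.6790

Let M_i = S''(x_i). Step sizes h_i = 1, 2; slopes of the chords Δ_i = (y_(i+1) - y_i)/h_i = 4, -3.
  1·M_0 + 6·M_1 + 2·M_2 = 6(Δ_1 - Δ_0) = -42
Natural end conditions: M_0 = M_2 = 0.
Solving: M_0 = 0, M_1 = -7, M_2 = 0.
On [0, 1], S(t) = 0 + 31/6·t + 0·t² - 7/6·t³.
With t = 1/3: S(1/3) = 136/81.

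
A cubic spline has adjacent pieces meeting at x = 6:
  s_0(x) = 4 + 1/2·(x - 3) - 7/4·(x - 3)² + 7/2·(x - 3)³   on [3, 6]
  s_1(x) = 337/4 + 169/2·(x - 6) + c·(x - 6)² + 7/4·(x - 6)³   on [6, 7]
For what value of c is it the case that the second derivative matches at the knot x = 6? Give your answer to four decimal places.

29.7500

s_0''(x) = -7/2 + 21·(x - 3), so s_0''(6) = 119/2. On the right, s_1''(6) = 2c, so c = 119/4.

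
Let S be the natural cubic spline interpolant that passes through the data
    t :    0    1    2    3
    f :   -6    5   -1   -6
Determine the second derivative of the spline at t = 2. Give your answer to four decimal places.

8.4000

Write M_i for S''(x_i). With h_i = 1, 1, 1 and divided differences Δ_i = 11, -6, -5, the continuity of S' gives the tridiagonal system
  1·M_0 + 4·M_1 + 1·M_2 = 6(Δ_1 - Δ_0) = -102
  1·M_1 + 4·M_2 + 1·M_3 = 6(Δ_2 - Δ_1) = 6
Natural end conditions: M_0 = M_3 = 0.
Hence M_0 = 0, M_1 = -138/5, M_2 = 42/5, M_3 = 0.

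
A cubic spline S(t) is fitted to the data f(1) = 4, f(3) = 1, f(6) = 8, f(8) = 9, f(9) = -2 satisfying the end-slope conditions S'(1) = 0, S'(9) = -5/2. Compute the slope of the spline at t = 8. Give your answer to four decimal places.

Write M_i for S''(x_i). With h_i = 2, 3, 2, 1 and divided differences Δ_i = -3/2, 7/3, 1/2, -11, the continuity of S' gives the tridiagonal system
  2·M_0 + 10·M_1 + 3·M_2 = 6(Δ_1 - Δ_0) = 23
  3·M_1 + 10·M_2 + 2·M_3 = 6(Δ_2 - Δ_1) = -11
  2·M_2 + 6·M_3 + 1·M_4 = 6(Δ_3 - Δ_2) = -69
Clamped end conditions give two more equations: 2h_0·M_0 + h_0·M_1 = 6(Δ_0 - S'(1)) = -9 and h_3·M_3 + 2h_3·M_4 = 6(S'(9) - Δ_3) = 51.
Solving the tridiagonal system: M_0 = -1271/364, M_1 = 226/91, M_2 = 937/546, M_3 = -4861/273, M_4 = 9392/273.
On [8, 9], S'(t) = b_3 + 2c_3·(t - 8) + 3d_3·(t - 8)² with b_3 = Δ_3 - h_3(2M_3 + M_4)/6 = -2948/273, c_3 = M_3/2 = -4861/546, d_3 = (M_4 - M_3)/(6h_3) = 4751/546. So S'(8) = -2948/273.

-10.7985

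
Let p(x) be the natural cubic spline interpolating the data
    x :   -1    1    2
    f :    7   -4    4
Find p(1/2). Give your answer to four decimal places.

Write σ_i for p''(x_i). With h_i = 2, 1 and divided differences Δ_i = -11/2, 8, the continuity of p' gives the tridiagonal system
  2·σ_0 + 6·σ_1 + 1·σ_2 = 6(Δ_1 - Δ_0) = 81
Natural end conditions: σ_0 = σ_2 = 0.
Solving: σ_0 = 0, σ_1 = 27/2, σ_2 = 0.
On [-1, 1], p(x) = 7 - 10·(x + 1) + 0·(x + 1)² + 9/8·(x + 1)³.
With (x + 1) = 3/2: p(1/2) = -269/64.

-4.2031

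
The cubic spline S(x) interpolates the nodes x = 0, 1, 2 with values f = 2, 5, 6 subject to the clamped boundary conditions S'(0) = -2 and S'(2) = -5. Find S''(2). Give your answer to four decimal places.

-16.5000

With σ_i denoting the second derivative at x_i, h_i = 1, 1, and Δ_i = (y_(i+1) − y_i)/h_i = 3, 1:
  1·σ_0 + 4·σ_1 + 1·σ_2 = 6(Δ_1 - Δ_0) = -12
Clamped end conditions give two more equations: 2h_0·σ_0 + h_0·σ_1 = 6(Δ_0 - S'(0)) = 30 and h_1·σ_1 + 2h_1·σ_2 = 6(S'(2) - Δ_1) = -36.
Forward elimination and back-substitution give σ_0 = 33/2, σ_1 = -3, σ_2 = -33/2.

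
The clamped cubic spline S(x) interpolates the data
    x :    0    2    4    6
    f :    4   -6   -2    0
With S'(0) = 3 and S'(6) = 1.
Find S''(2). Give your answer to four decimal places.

10.5333

Let σ_i = S''(x_i). Step sizes h_i = 2, 2, 2; slopes of the chords Δ_i = (y_(i+1) - y_i)/h_i = -5, 2, 1.
  2·σ_0 + 8·σ_1 + 2·σ_2 = 6(Δ_1 - Δ_0) = 42
  2·σ_1 + 8·σ_2 + 2·σ_3 = 6(Δ_2 - Δ_1) = -6
Clamped end conditions give two more equations: 2h_0·σ_0 + h_0·σ_1 = 6(Δ_0 - S'(0)) = -48 and h_2·σ_2 + 2h_2·σ_3 = 6(S'(6) - Δ_2) = 0.
Hence σ_0 = -259/15, σ_1 = 158/15, σ_2 = -58/15, σ_3 = 29/15.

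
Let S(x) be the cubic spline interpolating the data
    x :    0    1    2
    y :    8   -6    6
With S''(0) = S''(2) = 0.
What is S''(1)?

Let M_i = S''(x_i). Step sizes h_i = 1, 1; slopes of the chords Δ_i = (y_(i+1) - y_i)/h_i = -14, 12.
  1·M_0 + 4·M_1 + 1·M_2 = 6(Δ_1 - Δ_0) = 156
Natural end conditions: M_0 = M_2 = 0.
Forward elimination and back-substitution give M_0 = 0, M_1 = 39, M_2 = 0.

39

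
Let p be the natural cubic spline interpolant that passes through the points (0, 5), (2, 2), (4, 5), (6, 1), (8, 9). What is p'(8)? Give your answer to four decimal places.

Write m_i for p''(x_i). With h_i = 2, 2, 2, 2 and divided differences Δ_i = -3/2, 3/2, -2, 4, the continuity of p' gives the tridiagonal system
  2·m_0 + 8·m_1 + 2·m_2 = 6(Δ_1 - Δ_0) = 18
  2·m_1 + 8·m_2 + 2·m_3 = 6(Δ_2 - Δ_1) = -21
  2·m_2 + 8·m_3 + 2·m_4 = 6(Δ_3 - Δ_2) = 36
Natural end conditions: m_0 = m_4 = 0.
Solving: m_0 = 0, m_1 = 195/56, m_2 = -69/14, m_3 = 321/56, m_4 = 0.
On [6, 8], p'(x) = b_3 + 2c_3·(x - 6) + 3d_3·(x - 6)² with b_3 = Δ_3 - h_3(2m_3 + m_4)/6 = 5/28, c_3 = m_3/2 = 321/112, d_3 = (m_4 - m_3)/(6h_3) = -107/224. So p'(8) = 331/56.

5.9107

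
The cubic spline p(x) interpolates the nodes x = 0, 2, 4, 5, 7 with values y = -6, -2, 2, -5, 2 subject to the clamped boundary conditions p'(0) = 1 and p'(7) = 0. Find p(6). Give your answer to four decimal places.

-2.3494

Write m_i for p''(x_i). With h_i = 2, 2, 1, 2 and divided differences Δ_i = 2, 2, -7, 7/2, the continuity of p' gives the tridiagonal system
  2·m_0 + 8·m_1 + 2·m_2 = 6(Δ_1 - Δ_0) = 0
  2·m_1 + 6·m_2 + 1·m_3 = 6(Δ_2 - Δ_1) = -54
  1·m_2 + 6·m_3 + 2·m_4 = 6(Δ_3 - Δ_2) = 63
Clamped end conditions give two more equations: 2h_0·m_0 + h_0·m_1 = 6(Δ_0 - p'(0)) = 6 and h_3·m_3 + 2h_3·m_4 = 6(p'(7) - Δ_3) = -21.
Solving: m_0 = -17/122, m_1 = 200/61, m_2 = -1583/122, m_3 = 1055/61, m_4 = -3391/244.
On [5, 7], p(x) = -5 - 829/244·(x - 5) + 1055/122·(x - 5)² - 2537/976·(x - 5)³.
With (x - 5) = 1: p(6) = -2293/976.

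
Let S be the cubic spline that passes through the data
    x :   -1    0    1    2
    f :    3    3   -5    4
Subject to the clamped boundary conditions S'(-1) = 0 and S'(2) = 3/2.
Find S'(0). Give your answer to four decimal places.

Let M_i = S''(x_i). Step sizes h_i = 1, 1, 1; slopes of the chords Δ_i = (y_(i+1) - y_i)/h_i = 0, -8, 9.
  1·M_0 + 4·M_1 + 1·M_2 = 6(Δ_1 - Δ_0) = -48
  1·M_1 + 4·M_2 + 1·M_3 = 6(Δ_2 - Δ_1) = 102
Clamped end conditions give two more equations: 2h_0·M_0 + h_0·M_1 = 6(Δ_0 - S'(-1)) = 0 and h_2·M_2 + 2h_2·M_3 = 6(S'(2) - Δ_2) = -45.
Hence M_0 = 13, M_1 = -26, M_2 = 43, M_3 = -44.
On [0, 1], S'(x) = b_1 + 2c_1·x + 3d_1·x² with b_1 = Δ_1 - h_1(2M_1 + M_2)/6 = -13/2, c_1 = M_1/2 = -13, d_1 = (M_2 - M_1)/(6h_1) = 23/2. So S'(0) = -13/2.

-6.5000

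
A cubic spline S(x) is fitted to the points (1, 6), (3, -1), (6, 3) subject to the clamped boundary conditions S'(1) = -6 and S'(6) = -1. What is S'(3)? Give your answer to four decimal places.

-0.3500

With σ_i denoting the second derivative at x_i, h_i = 2, 3, and Δ_i = (y_(i+1) − y_i)/h_i = -7/2, 4/3:
  2·σ_0 + 10·σ_1 + 3·σ_2 = 6(Δ_1 - Δ_0) = 29
Clamped end conditions give two more equations: 2h_0·σ_0 + h_0·σ_1 = 6(Δ_0 - S'(1)) = 15 and h_1·σ_1 + 2h_1·σ_2 = 6(S'(6) - Δ_1) = -14.
Solving the tridiagonal system: σ_0 = 37/20, σ_1 = 19/5, σ_2 = -127/30.
On [3, 6], S'(x) = b_1 + 2c_1·(x - 3) + 3d_1·(x - 3)² with b_1 = Δ_1 - h_1(2σ_1 + σ_2)/6 = -7/20, c_1 = σ_1/2 = 19/10, d_1 = (σ_2 - σ_1)/(6h_1) = -241/540. So S'(3) = -7/20.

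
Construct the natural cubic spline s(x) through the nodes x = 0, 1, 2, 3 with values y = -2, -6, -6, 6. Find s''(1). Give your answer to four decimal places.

Put M_i = s'' at the i-th knot. Here h = (1, 1, 1) and Δ = (-4, 0, 12), so the interior equations h_(i-1)·M_(i-1) + 2(h_(i-1)+h_i)·M_i + h_i·M_(i+1) = 6(Δ_i − Δ_(i-1)) read
  1·M_0 + 4·M_1 + 1·M_2 = 6(Δ_1 - Δ_0) = 24
  1·M_1 + 4·M_2 + 1·M_3 = 6(Δ_2 - Δ_1) = 72
Natural end conditions: M_0 = M_3 = 0.
Solving the tridiagonal system: M_0 = 0, M_1 = 8/5, M_2 = 88/5, M_3 = 0.

1.6000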